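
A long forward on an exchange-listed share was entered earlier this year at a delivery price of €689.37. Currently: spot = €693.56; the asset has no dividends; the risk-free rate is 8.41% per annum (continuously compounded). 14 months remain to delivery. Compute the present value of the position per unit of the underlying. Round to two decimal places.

€68.62

Current fair forward for the remaining 14 months: F = S·e^(r·T), r = 0.0841
F = 693.56 · e^(0.0841 × 14/12) = 693.56 × 1.103091 = 765.0598
Value of long forward = (F − K)·e^(−rT) = (765.0598 − 689.37) · e^(−0.0841·14/12)
= 75.6898 × 0.906543 = 68.62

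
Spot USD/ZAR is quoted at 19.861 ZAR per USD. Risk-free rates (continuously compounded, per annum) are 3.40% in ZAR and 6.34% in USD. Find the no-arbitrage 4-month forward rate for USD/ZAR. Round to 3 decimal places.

19.667

F = S·e^((r_ZAR − r_USD)T) = 19.861 · e^((0.0340 − 0.0634) × 4/12)
= 19.861 · e^-0.009800 = 19.861 × 0.990248
F = 19.667 ZAR per USD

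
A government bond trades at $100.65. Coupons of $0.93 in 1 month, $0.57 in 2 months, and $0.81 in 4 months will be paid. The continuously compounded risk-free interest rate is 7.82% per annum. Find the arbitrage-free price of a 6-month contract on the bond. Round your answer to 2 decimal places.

$102.30

PV(coupons) I = 0.93·e^(−0.0782·1/12) + 0.57·e^(−0.0782·2/12) + 0.81·e^(−0.0782·4/12)
I = 0.9240 + 0.5626 + 0.7892 = 2.2758
F = (S − I)·e^(rT) = (100.65 − 2.2758) · e^(0.0782·6/12)
= 98.3742 · e^0.039100 = 98.3742 × 1.039874 = $102.30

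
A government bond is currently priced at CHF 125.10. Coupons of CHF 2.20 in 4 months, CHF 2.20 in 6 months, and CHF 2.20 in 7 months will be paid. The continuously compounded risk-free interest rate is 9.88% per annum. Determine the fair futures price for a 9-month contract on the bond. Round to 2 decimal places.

PV(coupons) I = 2.20·e^(−0.0988·4/12) + 2.20·e^(−0.0988·6/12) + 2.20·e^(−0.0988·7/12)
I = 2.1287 + 2.0940 + 2.0768 = 6.2995
F = (S − I)·e^(rT) = (125.10 − 6.2995) · e^(0.0988·9/12)
= 118.8005 · e^0.074100 = 118.8005 × 1.076914 = CHF 127.94

CHF 127.94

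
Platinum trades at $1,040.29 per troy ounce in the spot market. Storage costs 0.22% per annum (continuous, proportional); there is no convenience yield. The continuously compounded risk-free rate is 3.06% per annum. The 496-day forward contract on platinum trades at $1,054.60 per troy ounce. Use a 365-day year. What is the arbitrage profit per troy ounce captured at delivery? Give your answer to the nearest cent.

Fair forward: F* = S·e^(carry·T), with carry = (r + u) = 0.0306 + 0.0022 = 0.0328
F* = 1040.29 · e^(0.0328 × 496/365) = 1040.29 · e^0.04457205 = 1040.29 × 1.04558031 = $1087.7067
Market $1054.60 < fair $1087.7067: forward underpriced → reverse cash-and-carry (short spot, go long the forward).
At maturity, profit = |F_mkt − F*| = |1054.60 − 1087.7067| = $33.11 per troy ounce

$33.11 per troy ounce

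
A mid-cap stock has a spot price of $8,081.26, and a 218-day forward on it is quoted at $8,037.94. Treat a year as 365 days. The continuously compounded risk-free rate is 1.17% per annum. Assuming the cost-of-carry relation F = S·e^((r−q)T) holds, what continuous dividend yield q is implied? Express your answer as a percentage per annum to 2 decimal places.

From F = S·e^((r−q)T): (r − q) = ln(F/S)/T
ln(8037.94/8081.26) = ln(0.994639) = -0.005375
(r − q) = -0.005375 / (218/365) = -0.008999
q = r − ln(F/S)/T = 0.0117 + 0.008999 = 0.020699
q = 2.07%

2.07%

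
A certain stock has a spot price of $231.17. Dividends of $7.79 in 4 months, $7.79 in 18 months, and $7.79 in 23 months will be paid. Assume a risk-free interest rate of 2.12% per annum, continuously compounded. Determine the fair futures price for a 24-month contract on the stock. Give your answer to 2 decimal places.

PV(dividends) I = 7.79·e^(−0.0212·4/12) + 7.79·e^(−0.0212·18/12) + 7.79·e^(−0.0212·23/12)
I = 7.7351 + 7.5462 + 7.4798 = 22.7611
F = (S − I)·e^(rT) = (231.17 − 22.7611) · e^(0.0212·24/12)
= 208.4089 · e^0.042400 = 208.4089 × 1.043312 = $217.44

$217.44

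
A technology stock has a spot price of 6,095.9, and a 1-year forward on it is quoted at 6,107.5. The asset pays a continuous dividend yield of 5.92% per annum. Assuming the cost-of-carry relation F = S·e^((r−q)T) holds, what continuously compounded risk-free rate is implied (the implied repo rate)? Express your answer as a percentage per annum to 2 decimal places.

6.11%

From F = S·e^((r−q)T): (r − q) = ln(F/S)/T
ln(6107.5/6095.9) = ln(1.001903) = 0.001901
(r − q) = 0.001901 / (1) = 0.001901
r = ln(F/S)/T + q = 0.001901 + 0.0592 = 0.061101
r = 6.11%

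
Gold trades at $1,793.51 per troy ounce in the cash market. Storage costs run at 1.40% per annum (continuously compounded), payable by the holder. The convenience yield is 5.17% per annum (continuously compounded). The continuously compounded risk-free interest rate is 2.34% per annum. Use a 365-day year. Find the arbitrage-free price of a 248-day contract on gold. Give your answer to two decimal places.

Net carry = r + u − y = 0.0234 + 0.0140 − 0.0517 = -0.0143
F = S·e^((r+u−y)T) = 1793.51 · e^(-0.0143 × 248/365) = 1793.51 · e^-0.00971616
= 1793.51 × 0.99033089 = $1,776.17 per troy ounce

$1,776.17 per troy ounce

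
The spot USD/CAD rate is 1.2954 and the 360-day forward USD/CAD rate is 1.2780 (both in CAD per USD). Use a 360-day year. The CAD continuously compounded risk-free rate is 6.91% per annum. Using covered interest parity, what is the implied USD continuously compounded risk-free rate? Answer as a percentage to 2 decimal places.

8.26%

F = S·e^((r_CAD − r_USD)T) ⇒ r_USD = r_CAD − ln(F/S)/T
ln(1.2780/1.2954) = -0.013523; /(360/360) = -0.013523
r_USD = 0.0691 + 0.013523 = 0.082623
r_USD = 8.26%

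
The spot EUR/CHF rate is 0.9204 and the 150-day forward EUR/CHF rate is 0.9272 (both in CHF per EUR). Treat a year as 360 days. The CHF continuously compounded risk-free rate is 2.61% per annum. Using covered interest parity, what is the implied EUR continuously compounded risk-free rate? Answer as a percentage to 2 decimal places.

F = S·e^((r_CHF − r_EUR)T) ⇒ r_EUR = r_CHF − ln(F/S)/T
ln(0.9272/0.9204) = 0.007361; /(150/360) = 0.017666
r_EUR = 0.0261 − 0.017666 = 0.008434
r_EUR = 0.84%

0.84%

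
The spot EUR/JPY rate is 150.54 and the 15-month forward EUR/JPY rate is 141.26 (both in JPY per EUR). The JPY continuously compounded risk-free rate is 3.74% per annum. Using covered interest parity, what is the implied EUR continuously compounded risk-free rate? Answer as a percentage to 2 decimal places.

F = S·e^((r_JPY − r_EUR)T) ⇒ r_EUR = r_JPY − ln(F/S)/T
ln(141.26/150.54) = -0.063627; /(15/12) = -0.050902
r_EUR = 0.0374 + 0.050902 = 0.088302
r_EUR = 8.83%

8.83%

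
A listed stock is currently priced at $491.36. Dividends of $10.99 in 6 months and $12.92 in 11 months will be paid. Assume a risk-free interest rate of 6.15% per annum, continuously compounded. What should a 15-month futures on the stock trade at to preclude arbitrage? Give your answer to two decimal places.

$505.93

PV(dividends) I = 10.99·e^(−0.0615·6/12) + 12.92·e^(−0.0615·11/12)
I = 10.6572 + 12.2118 = 22.8690
F = (S − I)·e^(rT) = (491.36 − 22.8690) · e^(0.0615·15/12)
= 468.4910 · e^0.076875 = 468.4910 × 1.079907 = $505.93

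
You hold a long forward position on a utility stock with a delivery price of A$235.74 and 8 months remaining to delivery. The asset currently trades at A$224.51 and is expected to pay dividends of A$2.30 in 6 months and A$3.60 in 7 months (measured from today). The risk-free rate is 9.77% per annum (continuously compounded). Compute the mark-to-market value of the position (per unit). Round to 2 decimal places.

-A$1.96

PV(remaining dividends) I = 2.30·e^(−0.0977·6/12) + 3.60·e^(−0.0977·7/12) = 5.5909
Current forward F = (S − I)·e^(rT) = (224.51 − 5.5909)·e^(0.0977·8/12) = 218.9191 × 1.067301 = 233.6526
Value (long) = (F − K)·e^(−rT) = (233.6526 − 235.74) × 0.936943 = -1.9558
Value = -A$1.96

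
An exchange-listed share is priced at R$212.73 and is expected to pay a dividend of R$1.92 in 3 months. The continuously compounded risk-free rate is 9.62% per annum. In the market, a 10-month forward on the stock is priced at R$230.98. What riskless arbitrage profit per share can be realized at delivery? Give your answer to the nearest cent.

R$2.52 per share

PV(dividends) I = 1.92·e^(−0.0962·3/12) = 1.8744
Fair forward F* = (S − I)·e^(rT) = (212.73 − 1.8744)·e^0.080167 = 210.8556 × 1.083468 = 228.4553
Market R$230.98 > fair 228.4553: forward overpriced → cash-and-carry (borrow at r, buy the stock and collect the dividends, short the forward).
Profit at T = |F_mkt − F*| = |230.98 − 228.4553| = R$2.52 per share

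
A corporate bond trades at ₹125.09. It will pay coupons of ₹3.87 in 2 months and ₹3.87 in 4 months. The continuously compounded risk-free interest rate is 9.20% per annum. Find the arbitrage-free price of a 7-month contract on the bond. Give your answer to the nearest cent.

PV(coupons) I = 3.87·e^(−0.0920·2/12) + 3.87·e^(−0.0920·4/12)
I = 3.8111 + 3.7531 = 7.5642
F = (S − I)·e^(rT) = (125.09 − 7.5642) · e^(0.0920·7/12)
= 117.5258 · e^0.053667 = 117.5258 × 1.055133 = ₹124.01

₹124.01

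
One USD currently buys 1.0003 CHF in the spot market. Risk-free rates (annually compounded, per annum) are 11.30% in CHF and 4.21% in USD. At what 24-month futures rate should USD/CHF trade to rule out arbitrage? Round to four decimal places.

1.1410

By covered interest parity, F = S · (1+r_CHF)^T / (1+r_USD)^T
= 1.0003 × 1.238769 / 1.085972 = 1.0003 × 1.140701
F = 1.1410 CHF per USD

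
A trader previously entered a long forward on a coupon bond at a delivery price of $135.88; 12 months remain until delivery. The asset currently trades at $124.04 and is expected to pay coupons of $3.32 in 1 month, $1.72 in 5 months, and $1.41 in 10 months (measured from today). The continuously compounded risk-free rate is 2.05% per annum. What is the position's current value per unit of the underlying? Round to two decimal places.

-$15.49

PV(remaining coupons) I = 3.32·e^(−0.0205·1/12) + 1.72·e^(−0.0205·5/12) + 1.41·e^(−0.0205·10/12) = 6.4058
Current forward F = (S − I)·e^(rT) = (124.04 − 6.4058)·e^(0.0205·12/12) = 117.6342 × 1.020712 = 120.0706
Value (long) = (F − K)·e^(−rT) = (120.0706 − 135.88) × 0.979709 = -15.4886
Value = -$15.49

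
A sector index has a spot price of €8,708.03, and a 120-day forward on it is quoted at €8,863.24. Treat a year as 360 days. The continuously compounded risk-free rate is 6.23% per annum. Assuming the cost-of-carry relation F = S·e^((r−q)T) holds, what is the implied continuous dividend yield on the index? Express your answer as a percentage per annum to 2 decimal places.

From F = S·e^((r−q)T): (r − q) = ln(F/S)/T
ln(8863.24/8708.03) = ln(1.017824) = 0.017667
(r − q) = 0.017667 / (120/360) = 0.053001
q = r − ln(F/S)/T = 0.0623 − 0.053001 = 0.009299
q = 0.93%

0.93%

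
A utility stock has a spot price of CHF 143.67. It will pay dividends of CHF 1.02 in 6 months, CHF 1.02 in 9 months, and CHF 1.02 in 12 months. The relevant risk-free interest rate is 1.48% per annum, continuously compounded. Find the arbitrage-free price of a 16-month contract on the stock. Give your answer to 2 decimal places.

CHF 143.45

PV(dividends) I = 1.02·e^(−0.0148·6/12) + 1.02·e^(−0.0148·9/12) + 1.02·e^(−0.0148·12/12)
I = 1.0125 + 1.0087 + 1.0050 = 3.0262
F = (S − I)·e^(rT) = (143.67 − 3.0262) · e^(0.0148·16/12)
= 140.6438 · e^0.019733 = 140.6438 × 1.019929 = CHF 143.45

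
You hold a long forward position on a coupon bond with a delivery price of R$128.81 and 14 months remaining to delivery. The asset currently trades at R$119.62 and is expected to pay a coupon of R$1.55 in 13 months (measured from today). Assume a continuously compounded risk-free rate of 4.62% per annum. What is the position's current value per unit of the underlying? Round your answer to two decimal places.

PV(remaining coupons) I = 1.55·e^(−0.0462·13/12) = 1.4743
Current forward F = (S − I)·e^(rT) = (119.62 − 1.4743)·e^(0.0462·14/12) = 118.1457 × 1.055379 = 124.6885
Value (long) = (F − K)·e^(−rT) = (124.6885 − 128.81) × 0.947527 = -3.9052
Value = -R$3.91

-R$3.91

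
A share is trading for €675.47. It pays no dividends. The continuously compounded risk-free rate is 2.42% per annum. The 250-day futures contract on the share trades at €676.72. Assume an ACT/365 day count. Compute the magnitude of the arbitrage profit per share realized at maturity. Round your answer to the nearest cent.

Fair futures: F* = S·e^(carry·T), with carry = r = 0.0242
F* = 675.47 · e^(0.0242 × 250/365) = 675.47 · e^0.016575 = 675.47 × 1.016713 = €686.7591
Market €676.72 < fair €686.7591: forward underpriced → reverse cash-and-carry (short spot, go long the forward).
At maturity, profit = |F_mkt − F*| = |676.72 − 686.7591| = €10.04 per share

€10.04 per share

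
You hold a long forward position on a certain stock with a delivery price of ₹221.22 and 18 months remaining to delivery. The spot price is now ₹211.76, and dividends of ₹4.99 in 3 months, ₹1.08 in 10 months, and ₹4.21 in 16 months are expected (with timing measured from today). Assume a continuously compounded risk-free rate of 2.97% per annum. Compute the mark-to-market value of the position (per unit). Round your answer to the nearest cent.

-₹9.87

PV(remaining dividends) I = 4.99·e^(−0.0297·3/12) + 1.08·e^(−0.0297·10/12) + 4.21·e^(−0.0297·16/12) = 10.0532
Current forward F = (S − I)·e^(rT) = (211.76 − 10.0532)·e^(0.0297·18/12) = 201.7068 × 1.045557 = 210.8960
Value (long) = (F − K)·e^(−rT) = (210.8960 − 221.22) × 0.956428 = -9.8742
Value = -₹9.87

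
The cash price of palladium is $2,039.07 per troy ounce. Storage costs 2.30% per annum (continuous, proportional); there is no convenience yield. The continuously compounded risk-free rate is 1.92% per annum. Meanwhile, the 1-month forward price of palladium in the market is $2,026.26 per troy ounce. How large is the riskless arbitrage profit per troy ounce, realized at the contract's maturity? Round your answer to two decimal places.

$19.99 per troy ounce

Fair forward: F* = S·e^(carry·T), with carry = (r + u) = 0.0192 + 0.0230 = 0.0422
F* = 2039.07 · e^(0.0422 × 1/12) = 2039.07 · e^0.00351667 = 2039.07 × 1.00352286 = $2046.2534
Market $2026.26 < fair $2046.2534: forward underpriced → reverse cash-and-carry (short spot, go long the forward).
At maturity, profit = |F_mkt − F*| = |2026.26 − 2046.2534| = $19.99 per troy ounce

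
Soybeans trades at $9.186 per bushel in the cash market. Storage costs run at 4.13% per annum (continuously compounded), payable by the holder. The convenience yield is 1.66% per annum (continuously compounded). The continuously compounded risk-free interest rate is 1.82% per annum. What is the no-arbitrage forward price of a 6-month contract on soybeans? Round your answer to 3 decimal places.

$9.385 per bushel

Net carry = r + u − y = 0.0182 + 0.0413 − 0.0166 = 0.0429
F = S·e^((r+u−y)T) = 9.186 · e^(0.0429 × 6/12) = 9.186 · e^0.021450
= 9.186 × 1.021682 = $9.385 per bushel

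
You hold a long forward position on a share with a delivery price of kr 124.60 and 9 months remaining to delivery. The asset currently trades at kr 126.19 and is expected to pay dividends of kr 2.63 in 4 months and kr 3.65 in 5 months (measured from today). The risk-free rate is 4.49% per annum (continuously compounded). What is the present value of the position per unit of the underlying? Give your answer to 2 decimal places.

PV(remaining dividends) I = 2.63·e^(−0.0449·4/12) + 3.65·e^(−0.0449·5/12) = 6.1733
Current forward F = (S − I)·e^(rT) = (126.19 − 6.1733)·e^(0.0449·9/12) = 120.0167 × 1.034248 = 124.1270
Value (long) = (F − K)·e^(−rT) = (124.1270 − 124.60) × 0.966886 = -0.4573
Value = -kr 0.46

-kr 0.46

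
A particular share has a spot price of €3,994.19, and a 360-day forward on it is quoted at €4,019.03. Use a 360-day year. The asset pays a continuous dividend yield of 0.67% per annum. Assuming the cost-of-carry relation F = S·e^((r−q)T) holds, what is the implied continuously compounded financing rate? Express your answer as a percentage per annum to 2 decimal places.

1.29%

From F = S·e^((r−q)T): (r − q) = ln(F/S)/T
ln(4019.03/3994.19) = ln(1.006219) = 0.006200
(r − q) = 0.006200 / (360/360) = 0.006200
r = ln(F/S)/T + q = 0.006200 + 0.0067 = 0.012900
r = 1.29%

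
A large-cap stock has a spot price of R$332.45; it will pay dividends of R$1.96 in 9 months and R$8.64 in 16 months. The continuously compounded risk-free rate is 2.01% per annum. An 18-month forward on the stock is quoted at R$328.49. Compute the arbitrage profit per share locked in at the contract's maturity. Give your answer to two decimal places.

R$3.48 per share

PV(dividends) I = 1.96·e^(−0.0201·9/12) + 8.64·e^(−0.0201·16/12) = 10.3422
Fair forward F* = (S − I)·e^(rT) = (332.45 − 10.3422)·e^0.030150 = 322.1078 × 1.030609 = 331.9672
Market R$328.49 < fair 331.9672: forward underpriced → reverse cash-and-carry (short the stock, invest proceeds at r, pay the dividends, go long the forward).
Profit at T = |F_mkt − F*| = |328.49 − 331.9672| = R$3.48 per share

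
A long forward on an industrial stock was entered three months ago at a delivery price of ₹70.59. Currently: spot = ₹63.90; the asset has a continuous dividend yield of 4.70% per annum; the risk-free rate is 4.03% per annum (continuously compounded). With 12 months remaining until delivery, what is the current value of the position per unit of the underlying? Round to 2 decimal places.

Current fair forward for the remaining 12 months: F = S·e^((r − q)·T), (r − q) = 0.0403 − 0.0470 = -0.0067
F = 63.90 · e^(-0.0067 × 12/12) = 63.90 × 0.993322 = 63.4733
Value of long forward = (F − K)·e^(−rT) = (63.4733 − 70.59) · e^(−0.0403·12/12)
= -7.1167 × 0.960501 = -6.84

-₹6.84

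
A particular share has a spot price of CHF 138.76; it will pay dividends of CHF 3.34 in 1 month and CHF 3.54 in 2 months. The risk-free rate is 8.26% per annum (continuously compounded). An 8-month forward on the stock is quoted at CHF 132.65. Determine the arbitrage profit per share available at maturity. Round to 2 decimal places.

PV(dividends) I = 3.34·e^(−0.0826·1/12) + 3.54·e^(−0.0826·2/12) = 6.8087
Fair forward F* = (S − I)·e^(rT) = (138.76 − 6.8087)·e^0.055067 = 131.9513 × 1.056611 = 139.4212
Market CHF 132.65 < fair 139.4212: forward underpriced → reverse cash-and-carry (short the stock, invest proceeds at r, pay the dividends, go long the forward).
Profit at T = |F_mkt − F*| = |132.65 − 139.4212| = CHF 6.77 per share

CHF 6.77 per share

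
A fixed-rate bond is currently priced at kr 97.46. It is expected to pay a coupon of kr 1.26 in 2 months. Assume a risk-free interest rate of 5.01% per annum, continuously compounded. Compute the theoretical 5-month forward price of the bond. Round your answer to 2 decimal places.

kr 98.24

PV(coupons) I = 1.26·e^(−0.0501·2/12)
I = 1.2495
F = (S − I)·e^(rT) = (97.46 − 1.2495) · e^(0.0501·5/12)
= 96.2105 · e^0.020875 = 96.2105 × 1.021094 = kr 98.24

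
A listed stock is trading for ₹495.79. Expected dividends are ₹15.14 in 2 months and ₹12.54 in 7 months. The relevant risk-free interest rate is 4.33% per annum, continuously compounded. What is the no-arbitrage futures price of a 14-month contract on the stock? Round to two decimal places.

PV(dividends) I = 15.14·e^(−0.0433·2/12) + 12.54·e^(−0.0433·7/12)
I = 15.0311 + 12.2272 = 27.2583
F = (S − I)·e^(rT) = (495.79 − 27.2583) · e^(0.0433·14/12)
= 468.5317 · e^0.050517 = 468.5317 × 1.051815 = ₹492.81

₹492.81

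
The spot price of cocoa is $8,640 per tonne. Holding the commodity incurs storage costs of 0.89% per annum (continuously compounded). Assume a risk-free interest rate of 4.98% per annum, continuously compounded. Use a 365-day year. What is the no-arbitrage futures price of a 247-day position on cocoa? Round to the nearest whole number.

$8,990 per tonne

Net carry = r + u − y = 0.0498 + 0.0089 − 0.0000 = 0.0587
F = S·e^((r+u−y)T) = 8640 · e^(0.0587 × 247/365) = 8640 · e^0.039723
= 8640 × 1.040523 = $8,990 per tonne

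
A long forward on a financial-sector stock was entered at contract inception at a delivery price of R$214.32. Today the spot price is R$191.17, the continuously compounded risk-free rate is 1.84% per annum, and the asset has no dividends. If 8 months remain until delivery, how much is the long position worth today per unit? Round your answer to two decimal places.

-R$20.54

Current fair forward for the remaining 8 months: F = S·e^(r·T), r = 0.0184
F = 191.17 · e^(0.0184 × 8/12) = 191.17 × 1.012342 = 193.5294
Value of long forward = (F − K)·e^(−rT) = (193.5294 − 214.32) · e^(−0.0184·8/12)
= -20.7906 × 0.987808 = -20.54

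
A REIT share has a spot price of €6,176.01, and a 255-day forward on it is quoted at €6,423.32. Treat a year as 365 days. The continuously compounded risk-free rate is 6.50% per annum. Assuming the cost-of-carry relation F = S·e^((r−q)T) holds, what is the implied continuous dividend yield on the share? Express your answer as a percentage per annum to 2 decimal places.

From F = S·e^((r−q)T): (r − q) = ln(F/S)/T
ln(6423.32/6176.01) = ln(1.040044) = 0.039263
(r − q) = 0.039263 / (255/365) = 0.056200
q = r − ln(F/S)/T = 0.0650 − 0.056200 = 0.008800
q = 0.88%

0.88%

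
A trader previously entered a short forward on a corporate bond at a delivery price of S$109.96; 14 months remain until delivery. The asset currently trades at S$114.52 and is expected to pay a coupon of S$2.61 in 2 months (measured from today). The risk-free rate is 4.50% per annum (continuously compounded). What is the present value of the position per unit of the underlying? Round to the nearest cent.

PV(remaining coupons) I = 2.61·e^(−0.0450·2/12) = 2.5905
Current forward F = (S − I)·e^(rT) = (114.52 − 2.5905)·e^(0.0450·14/12) = 111.9295 × 1.053903 = 117.9628
Value (long) = (F − K)·e^(−rT) = (117.9628 − 109.96) × 0.948854 = 7.5935
Short position value = −(long value) = -S$7.59

-S$7.59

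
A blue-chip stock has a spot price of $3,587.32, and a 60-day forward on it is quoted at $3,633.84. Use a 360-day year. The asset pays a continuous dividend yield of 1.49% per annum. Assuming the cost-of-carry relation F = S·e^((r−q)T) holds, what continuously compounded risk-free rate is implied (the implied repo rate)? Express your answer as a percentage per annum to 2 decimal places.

9.22%

From F = S·e^((r−q)T): (r − q) = ln(F/S)/T
ln(3633.84/3587.32) = ln(1.012968) = 0.012885
(r − q) = 0.012885 / (60/360) = 0.077310
r = ln(F/S)/T + q = 0.077310 + 0.0149 = 0.092210
r = 9.22%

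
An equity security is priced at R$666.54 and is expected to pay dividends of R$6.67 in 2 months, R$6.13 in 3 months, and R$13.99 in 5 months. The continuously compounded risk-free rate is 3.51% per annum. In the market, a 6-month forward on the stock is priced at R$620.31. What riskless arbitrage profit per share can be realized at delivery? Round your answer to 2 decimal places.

PV(dividends) I = 6.67·e^(−0.0351·2/12) + 6.13·e^(−0.0351·3/12) + 13.99·e^(−0.0351·5/12) = 26.4944
Fair forward F* = (S − I)·e^(rT) = (666.54 − 26.4944)·e^0.017550 = 640.0456 × 1.017705 = 651.3776
Market R$620.31 < fair 651.3776: forward underpriced → reverse cash-and-carry (short the stock, invest proceeds at r, pay the dividends, go long the forward).
Profit at T = |F_mkt − F*| = |620.31 − 651.3776| = R$31.07 per share

R$31.07 per share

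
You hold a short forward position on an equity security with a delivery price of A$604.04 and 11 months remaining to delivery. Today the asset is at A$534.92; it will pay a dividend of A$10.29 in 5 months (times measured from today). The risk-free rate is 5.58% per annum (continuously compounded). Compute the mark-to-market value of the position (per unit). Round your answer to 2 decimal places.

PV(remaining dividends) I = 10.29·e^(−0.0558·5/12) = 10.0535
Current forward F = (S − I)·e^(rT) = (534.92 − 10.0535)·e^(0.0558·11/12) = 524.8665 × 1.052481 = 552.4120
Value (long) = (F − K)·e^(−rT) = (552.4120 − 604.04) × 0.950136 = -49.0536
Short position value = −(long value) = A$49.05

A$49.05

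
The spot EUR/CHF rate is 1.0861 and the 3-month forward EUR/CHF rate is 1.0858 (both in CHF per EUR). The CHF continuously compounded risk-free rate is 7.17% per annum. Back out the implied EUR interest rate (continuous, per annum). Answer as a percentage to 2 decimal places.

F = S·e^((r_CHF − r_EUR)T) ⇒ r_EUR = r_CHF − ln(F/S)/T
ln(1.0858/1.0861) = -0.000276; /(3/12) = -0.001104
r_EUR = 0.0717 + 0.001104 = 0.072804
r_EUR = 7.28%

7.28%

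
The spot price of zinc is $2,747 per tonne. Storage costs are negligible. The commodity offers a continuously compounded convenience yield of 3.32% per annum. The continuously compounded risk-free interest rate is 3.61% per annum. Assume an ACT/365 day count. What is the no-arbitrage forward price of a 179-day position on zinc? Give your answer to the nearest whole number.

$2,751 per tonne

Net carry = r + u − y = 0.0361 + 0.0000 − 0.0332 = 0.0029
F = S·e^((r+u−y)T) = 2747 · e^(0.0029 × 179/365) = 2747 · e^0.001422
= 2747 × 1.001423 = $2,751 per tonne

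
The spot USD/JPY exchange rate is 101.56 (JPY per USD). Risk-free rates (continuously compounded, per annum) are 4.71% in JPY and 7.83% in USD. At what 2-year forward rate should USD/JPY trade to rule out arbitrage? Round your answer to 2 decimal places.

F = S·e^((r_JPY − r_USD)T) = 101.56 · e^((0.0471 − 0.0783) × 2)
= 101.56 · e^-0.062400 = 101.56 × 0.939507
F = 95.42 JPY per USD

95.42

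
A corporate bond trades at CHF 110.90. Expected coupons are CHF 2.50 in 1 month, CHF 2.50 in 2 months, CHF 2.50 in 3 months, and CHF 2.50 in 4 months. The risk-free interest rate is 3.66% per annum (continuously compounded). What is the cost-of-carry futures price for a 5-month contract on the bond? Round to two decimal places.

PV(coupons) I = 2.50·e^(−0.0366·1/12) + 2.50·e^(−0.0366·2/12) + 2.50·e^(−0.0366·3/12) + 2.50·e^(−0.0366·4/12)
I = 2.4924 + 2.4848 + 2.4772 + 2.4697 = 9.9241
F = (S − I)·e^(rT) = (110.90 − 9.9241) · e^(0.0366·5/12)
= 100.9759 · e^0.015250 = 100.9759 × 1.015367 = CHF 102.53

CHF 102.53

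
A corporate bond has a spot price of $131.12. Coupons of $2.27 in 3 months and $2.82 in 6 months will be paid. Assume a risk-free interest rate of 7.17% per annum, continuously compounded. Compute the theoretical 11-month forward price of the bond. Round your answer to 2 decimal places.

PV(coupons) I = 2.27·e^(−0.0717·3/12) + 2.82·e^(−0.0717·6/12)
I = 2.2297 + 2.7207 = 4.9504
F = (S − I)·e^(rT) = (131.12 − 4.9504) · e^(0.0717·11/12)
= 126.1696 · e^0.065725 = 126.1696 × 1.067933 = $134.74

$134.74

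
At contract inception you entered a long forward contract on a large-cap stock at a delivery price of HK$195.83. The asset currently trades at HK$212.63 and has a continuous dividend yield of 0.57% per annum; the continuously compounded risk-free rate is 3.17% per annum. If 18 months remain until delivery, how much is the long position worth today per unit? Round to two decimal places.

HK$24.08

Current fair forward for the remaining 18 months: F = S·e^((r − q)·T), (r − q) = 0.0317 − 0.0057 = 0.0260
F = 212.63 · e^(0.0260 × 18/12) = 212.63 × 1.039770 = 221.0863
Value of long forward = (F − K)·e^(−rT) = (221.0863 − 195.83) · e^(−0.0317·18/12)
= 25.2563 × 0.953563 = 24.08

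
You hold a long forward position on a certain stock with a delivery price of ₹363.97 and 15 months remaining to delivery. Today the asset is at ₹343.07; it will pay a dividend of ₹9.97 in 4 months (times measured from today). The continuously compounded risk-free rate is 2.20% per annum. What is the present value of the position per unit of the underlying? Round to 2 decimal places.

-₹20.92

PV(remaining dividends) I = 9.97·e^(−0.0220·4/12) = 9.8972
Current forward F = (S − I)·e^(rT) = (343.07 − 9.8972)·e^(0.0220·15/12) = 333.1728 × 1.027882 = 342.4623
Value (long) = (F − K)·e^(−rT) = (342.4623 − 363.97) × 0.972875 = -20.9243
Value = -₹20.92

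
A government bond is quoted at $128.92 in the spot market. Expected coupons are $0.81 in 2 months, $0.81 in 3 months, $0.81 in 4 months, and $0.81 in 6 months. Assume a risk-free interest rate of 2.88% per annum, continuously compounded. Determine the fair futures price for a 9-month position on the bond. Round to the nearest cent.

$128.45

PV(coupons) I = 0.81·e^(−0.0288·2/12) + 0.81·e^(−0.0288·3/12) + 0.81·e^(−0.0288·4/12) + 0.81·e^(−0.0288·6/12)
I = 0.8061 + 0.8042 + 0.8023 + 0.7984 = 3.2110
F = (S − I)·e^(rT) = (128.92 − 3.2110) · e^(0.0288·9/12)
= 125.7090 · e^0.021600 = 125.7090 × 1.021835 = $128.45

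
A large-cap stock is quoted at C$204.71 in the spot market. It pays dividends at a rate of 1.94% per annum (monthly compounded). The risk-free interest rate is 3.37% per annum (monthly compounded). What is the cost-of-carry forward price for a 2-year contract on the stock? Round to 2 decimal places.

F = S · (1+r/12)^(12T) / (1+q/12)^(12T)
= 204.71 × 1.069622 / 1.039530 = 204.71 × 1.028948
F = C$210.64

C$210.64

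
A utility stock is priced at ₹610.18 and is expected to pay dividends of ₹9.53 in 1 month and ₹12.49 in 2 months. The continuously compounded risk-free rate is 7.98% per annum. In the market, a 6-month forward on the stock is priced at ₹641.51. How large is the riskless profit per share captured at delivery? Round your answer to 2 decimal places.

₹29.17 per share

PV(dividends) I = 9.53·e^(−0.0798·1/12) + 12.49·e^(−0.0798·2/12) = 21.7918
Fair forward F* = (S − I)·e^(rT) = (610.18 − 21.7918)·e^0.039900 = 588.3882 × 1.040707 = 612.3397
Market ₹641.51 > fair 612.3397: forward overpriced → cash-and-carry (borrow at r, buy the stock and collect the dividends, short the forward).
Profit at T = |F_mkt − F*| = |641.51 − 612.3397| = ₹29.17 per share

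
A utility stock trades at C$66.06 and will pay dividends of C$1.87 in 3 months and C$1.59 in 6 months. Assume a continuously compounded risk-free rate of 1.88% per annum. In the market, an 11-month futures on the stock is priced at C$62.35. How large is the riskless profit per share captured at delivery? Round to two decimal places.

C$1.36 per share

PV(dividends) I = 1.87·e^(−0.0188·3/12) + 1.59·e^(−0.0188·6/12) = 3.4364
Fair futures F* = (S − I)·e^(rT) = (66.06 − 3.4364)·e^0.017233 = 62.6236 × 1.017382 = 63.7121
Market C$62.35 < fair 63.7121: forward underpriced → reverse cash-and-carry (short the stock, invest proceeds at r, pay the dividends, go long the forward).
Profit at T = |F_mkt − F*| = |62.35 − 63.7121| = C$1.36 per share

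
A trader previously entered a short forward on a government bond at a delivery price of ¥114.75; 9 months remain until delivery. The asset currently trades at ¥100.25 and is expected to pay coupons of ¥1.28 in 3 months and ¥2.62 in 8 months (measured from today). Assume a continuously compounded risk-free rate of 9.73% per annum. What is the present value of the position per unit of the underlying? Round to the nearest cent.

¥10.13

PV(remaining coupons) I = 1.28·e^(−0.0973·3/12) + 2.62·e^(−0.0973·8/12) = 3.7047
Current forward F = (S − I)·e^(rT) = (100.25 − 3.7047)·e^(0.0973·9/12) = 96.5453 × 1.075704 = 103.8542
Value (long) = (F − K)·e^(−rT) = (103.8542 − 114.75) × 0.929624 = -10.1290
Short position value = −(long value) = ¥10.13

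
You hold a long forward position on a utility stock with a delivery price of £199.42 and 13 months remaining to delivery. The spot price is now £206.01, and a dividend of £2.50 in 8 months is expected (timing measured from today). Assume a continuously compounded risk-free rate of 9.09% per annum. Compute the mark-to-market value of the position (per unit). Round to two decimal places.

£22.94

PV(remaining dividends) I = 2.50·e^(−0.0909·8/12) = 2.3530
Current forward F = (S − I)·e^(rT) = (206.01 − 2.3530)·e^(0.0909·13/12) = 203.6570 × 1.103487 = 224.7329
Value (long) = (F − K)·e^(−rT) = (224.7329 − 199.42) × 0.906218 = 22.9390
Value = £22.94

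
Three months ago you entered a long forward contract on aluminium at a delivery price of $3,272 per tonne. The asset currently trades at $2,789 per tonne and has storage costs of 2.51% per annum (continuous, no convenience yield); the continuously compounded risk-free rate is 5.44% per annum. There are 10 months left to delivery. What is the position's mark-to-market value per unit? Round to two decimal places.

Current fair forward for the remaining 10 months: F = S·e^((r + u)·T), (r + u) = 0.0544 + 0.0251 = 0.0795
F = 2789 · e^(0.0795 × 10/12) = 2789 × 1.06849381 = 2980.0292
Value of long forward = (F − K)·e^(−rT) = (2980.0292 − 3272) · e^(−0.0544·10/12)
= -291.9708 × 0.95567887 = -279.03

-$279.03 per tonne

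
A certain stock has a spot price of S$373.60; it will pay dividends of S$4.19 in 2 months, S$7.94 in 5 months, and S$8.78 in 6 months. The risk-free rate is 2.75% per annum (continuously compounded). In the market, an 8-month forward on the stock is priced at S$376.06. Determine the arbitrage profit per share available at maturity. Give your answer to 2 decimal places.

S$16.61 per share

PV(dividends) I = 4.19·e^(−0.0275·2/12) + 7.94·e^(−0.0275·5/12) + 8.78·e^(−0.0275·6/12) = 20.6805
Fair forward F* = (S − I)·e^(rT) = (373.60 − 20.6805)·e^0.018333 = 352.9195 × 1.018502 = 359.4492
Market S$376.06 > fair 359.4492: forward overpriced → cash-and-carry (borrow at r, buy the stock and collect the dividends, short the forward).
Profit at T = |F_mkt − F*| = |376.06 − 359.4492| = S$16.61 per share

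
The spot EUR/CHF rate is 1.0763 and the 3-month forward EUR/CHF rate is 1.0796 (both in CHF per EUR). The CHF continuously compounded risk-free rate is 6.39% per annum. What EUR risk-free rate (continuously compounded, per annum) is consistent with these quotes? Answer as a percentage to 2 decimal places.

5.17%

F = S·e^((r_CHF − r_EUR)T) ⇒ r_EUR = r_CHF − ln(F/S)/T
ln(1.0796/1.0763) = 0.003061; /(3/12) = 0.012244
r_EUR = 0.0639 − 0.012244 = 0.051656
r_EUR = 5.17%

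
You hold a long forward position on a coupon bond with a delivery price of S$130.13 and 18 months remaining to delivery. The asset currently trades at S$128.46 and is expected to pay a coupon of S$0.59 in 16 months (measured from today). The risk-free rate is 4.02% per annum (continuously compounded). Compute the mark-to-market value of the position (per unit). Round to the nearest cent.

PV(remaining coupons) I = 0.59·e^(−0.0402·16/12) = 0.5592
Current forward F = (S − I)·e^(rT) = (128.46 − 0.5592)·e^(0.0402·18/12) = 127.9008 × 1.062155 = 135.8505
Value (long) = (F − K)·e^(−rT) = (135.8505 − 130.13) × 0.941482 = 5.3857
Value = S$5.39

S$5.39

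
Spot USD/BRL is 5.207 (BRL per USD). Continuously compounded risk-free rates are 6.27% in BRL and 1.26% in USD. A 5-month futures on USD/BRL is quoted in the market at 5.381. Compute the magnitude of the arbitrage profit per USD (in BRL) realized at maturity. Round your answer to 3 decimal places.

0.064 per USD (in BRL)

Fair futures: F* = S·e^(carry·T), with carry = (r_BRL − r_USD) = 0.0627 − 0.0126 = 0.0501
F* = 5.207 · e^(0.0501 × 5/12) = 5.207 · e^0.020875 = 5.207 × 1.021094 = 5.3168
Market 5.381 > fair 5.3168: forward overpriced → cash-and-carry (buy spot, short the forward).
At maturity, profit = |F_mkt − F*| = |5.381 − 5.3168| = 0.064 per USD (in BRL)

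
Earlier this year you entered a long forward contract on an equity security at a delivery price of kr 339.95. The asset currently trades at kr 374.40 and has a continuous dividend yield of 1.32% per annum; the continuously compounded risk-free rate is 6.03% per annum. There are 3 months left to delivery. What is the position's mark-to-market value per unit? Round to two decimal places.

Current fair forward for the remaining 3 months: F = S·e^((r − q)·T), (r − q) = 0.0603 − 0.0132 = 0.0471
F = 374.40 · e^(0.0471 × 3/12) = 374.40 × 1.011845 = 378.8348
Value of long forward = (F − K)·e^(−rT) = (378.8348 − 339.95) · e^(−0.0603·3/12)
= 38.8848 × 0.985038 = 38.30

kr 38.30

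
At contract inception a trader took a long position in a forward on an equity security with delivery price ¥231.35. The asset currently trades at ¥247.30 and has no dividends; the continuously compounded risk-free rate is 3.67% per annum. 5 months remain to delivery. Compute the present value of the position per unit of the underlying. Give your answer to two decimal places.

¥19.46

Current fair forward for the remaining 5 months: F = S·e^(r·T), r = 0.0367
F = 247.30 · e^(0.0367 × 5/12) = 247.30 × 1.015409 = 251.1106
Value of long forward = (F − K)·e^(−rT) = (251.1106 − 231.35) · e^(−0.0367·5/12)
= 19.7606 × 0.984825 = 19.46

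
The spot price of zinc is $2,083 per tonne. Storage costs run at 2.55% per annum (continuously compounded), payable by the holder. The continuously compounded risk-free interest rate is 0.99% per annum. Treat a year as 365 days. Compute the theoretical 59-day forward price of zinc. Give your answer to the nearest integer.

Net carry = r + u − y = 0.0099 + 0.0255 − 0.0000 = 0.0354
F = S·e^((r+u−y)T) = 2083 · e^(0.0354 × 59/365) = 2083 · e^0.005722
= 2083 × 1.005738 = $2,095 per tonne

$2,095 per tonne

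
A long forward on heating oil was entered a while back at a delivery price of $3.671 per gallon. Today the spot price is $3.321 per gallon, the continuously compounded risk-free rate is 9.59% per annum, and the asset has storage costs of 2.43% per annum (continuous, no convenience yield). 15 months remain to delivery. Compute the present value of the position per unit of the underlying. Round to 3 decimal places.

$0.167 per gallon

Current fair forward for the remaining 15 months: F = S·e^((r + u)·T), (r + u) = 0.0959 + 0.0243 = 0.1202
F = 3.321 · e^(0.1202 × 15/12) = 3.321 × 1.162125 = 3.8594
Value of long forward = (F − K)·e^(−rT) = (3.8594 − 3.671) · e^(−0.0959·15/12)
= 0.1884 × 0.887031 = 0.167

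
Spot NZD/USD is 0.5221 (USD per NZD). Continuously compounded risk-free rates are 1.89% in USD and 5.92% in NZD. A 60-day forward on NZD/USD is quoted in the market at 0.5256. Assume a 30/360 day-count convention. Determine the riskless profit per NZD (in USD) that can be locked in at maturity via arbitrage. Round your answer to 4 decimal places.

0.0070 per NZD (in USD)

Fair forward: F* = S·e^(carry·T), with carry = (r_USD − r_NZD) = 0.0189 − 0.0592 = -0.0403
F* = 0.5221 · e^(-0.0403 × 60/360) = 0.5221 · e^-0.006717 = 0.5221 × 0.993306 = 0.5186
Market 0.5256 > fair 0.5186: forward overpriced → cash-and-carry (buy spot, short the forward).
At maturity, profit = |F_mkt − F*| = |0.5256 − 0.5186| = 0.0070 per NZD (in USD)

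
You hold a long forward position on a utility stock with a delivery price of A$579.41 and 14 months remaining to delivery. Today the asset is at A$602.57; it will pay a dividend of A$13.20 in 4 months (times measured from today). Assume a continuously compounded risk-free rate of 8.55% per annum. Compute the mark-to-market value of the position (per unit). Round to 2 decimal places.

A$65.34

PV(remaining dividends) I = 13.20·e^(−0.0855·4/12) = 12.8291
Current forward F = (S − I)·e^(rT) = (602.57 − 12.8291)·e^(0.0855·14/12) = 589.7409 × 1.104895 = 651.6018
Value (long) = (F − K)·e^(−rT) = (651.6018 − 579.41) × 0.905064 = 65.3382
Value = A$65.34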